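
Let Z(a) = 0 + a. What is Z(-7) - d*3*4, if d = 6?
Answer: -79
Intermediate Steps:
Z(a) = a
Z(-7) - d*3*4 = -7 - 6*3*4 = -7 - 18*4 = -7 - 1*72 = -7 - 72 = -79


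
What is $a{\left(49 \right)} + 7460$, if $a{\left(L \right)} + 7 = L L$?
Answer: $9854$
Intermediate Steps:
$a{\left(L \right)} = -7 + L^{2}$ ($a{\left(L \right)} = -7 + L L = -7 + L^{2}$)
$a{\left(49 \right)} + 7460 = \left(-7 + 49^{2}\right) + 7460 = \left(-7 + 2401\right) + 7460 = 2394 + 7460 = 9854$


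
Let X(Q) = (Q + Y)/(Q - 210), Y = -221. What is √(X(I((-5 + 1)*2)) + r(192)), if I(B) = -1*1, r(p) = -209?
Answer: I*√9258047/211 ≈ 14.42*I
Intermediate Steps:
I(B) = -1
X(Q) = (-221 + Q)/(-210 + Q) (X(Q) = (Q - 221)/(Q - 210) = (-221 + Q)/(-210 + Q))
√(X(I((-5 + 1)*2)) + r(192)) = √((-221 - 1)/(-210 - 1) - 209) = √(-222/(-211) - 209) = √(-1/211*(-222) - 209) = √(222/211 - 209) = √(-43877/211) = I*√9258047/211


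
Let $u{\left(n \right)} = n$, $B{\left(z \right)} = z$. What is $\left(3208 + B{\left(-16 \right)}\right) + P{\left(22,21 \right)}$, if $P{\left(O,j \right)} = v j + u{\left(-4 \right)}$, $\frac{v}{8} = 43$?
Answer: $10412$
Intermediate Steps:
$v = 344$ ($v = 8 \cdot 43 = 344$)
$P{\left(O,j \right)} = -4 + 344 j$ ($P{\left(O,j \right)} = 344 j - 4 = -4 + 344 j$)
$\left(3208 + B{\left(-16 \right)}\right) + P{\left(22,21 \right)} = \left(3208 - 16\right) + \left(-4 + 344 \cdot 21\right) = 3192 + \left(-4 + 7224\right) = 3192 + 7220 = 10412$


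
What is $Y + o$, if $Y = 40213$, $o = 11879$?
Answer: $52092$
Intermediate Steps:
$Y + o = 40213 + 11879 = 52092$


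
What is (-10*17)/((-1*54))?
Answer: 85/27 ≈ 3.1481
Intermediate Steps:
(-10*17)/((-1*54)) = -170/(-54) = -170*(-1/54) = 85/27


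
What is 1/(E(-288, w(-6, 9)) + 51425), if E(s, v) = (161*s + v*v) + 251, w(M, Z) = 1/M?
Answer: 36/191089 ≈ 0.00018839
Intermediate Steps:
E(s, v) = 251 + v**2 + 161*s (E(s, v) = (161*s + v**2) + 251 = (v**2 + 161*s) + 251 = 251 + v**2 + 161*s)
1/(E(-288, w(-6, 9)) + 51425) = 1/((251 + (1/(-6))**2 + 161*(-288)) + 51425) = 1/((251 + (-1/6)**2 - 46368) + 51425) = 1/((251 + 1/36 - 46368) + 51425) = 1/(-1660211/36 + 51425) = 1/(191089/36) = 36/191089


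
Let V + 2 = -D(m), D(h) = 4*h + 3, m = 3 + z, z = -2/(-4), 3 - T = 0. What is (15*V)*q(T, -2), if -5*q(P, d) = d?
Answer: -114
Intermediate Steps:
T = 3 (T = 3 - 1*0 = 3 + 0 = 3)
q(P, d) = -d/5
z = 1/2 (z = -2*(-1/4) = 1/2 ≈ 0.50000)
m = 7/2 (m = 3 + 1/2 = 7/2 ≈ 3.5000)
D(h) = 3 + 4*h
V = -19 (V = -2 - (3 + 4*(7/2)) = -2 - (3 + 14) = -2 - 1*17 = -2 - 17 = -19)
(15*V)*q(T, -2) = (15*(-19))*(-1/5*(-2)) = -285*2/5 = -114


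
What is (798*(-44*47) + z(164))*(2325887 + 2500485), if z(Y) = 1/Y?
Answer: -326556305243935/41 ≈ -7.9648e+12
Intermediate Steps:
(798*(-44*47) + z(164))*(2325887 + 2500485) = (798*(-44*47) + 1/164)*(2325887 + 2500485) = (798*(-2068) + 1/164)*4826372 = (-1650264 + 1/164)*4826372 = -270643295/164*4826372 = -326556305243935/41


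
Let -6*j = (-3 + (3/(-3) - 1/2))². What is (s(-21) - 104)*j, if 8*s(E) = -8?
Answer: 2835/8 ≈ 354.38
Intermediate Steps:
s(E) = -1 (s(E) = (⅛)*(-8) = -1)
j = -27/8 (j = -(-3 + (3/(-3) - 1/2))²/6 = -(-3 + (3*(-⅓) - 1*½))²/6 = -(-3 + (-1 - ½))²/6 = -(-3 - 3/2)²/6 = -(-9/2)²/6 = -⅙*81/4 = -27/8 ≈ -3.3750)
(s(-21) - 104)*j = (-1 - 104)*(-27/8) = -105*(-27/8) = 2835/8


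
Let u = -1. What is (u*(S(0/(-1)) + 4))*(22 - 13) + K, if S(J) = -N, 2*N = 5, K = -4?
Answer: -35/2 ≈ -17.500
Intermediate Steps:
N = 5/2 (N = (½)*5 = 5/2 ≈ 2.5000)
S(J) = -5/2 (S(J) = -1*5/2 = -5/2)
(u*(S(0/(-1)) + 4))*(22 - 13) + K = (-(-5/2 + 4))*(22 - 13) - 4 = -1*3/2*9 - 4 = -3/2*9 - 4 = -27/2 - 4 = -35/2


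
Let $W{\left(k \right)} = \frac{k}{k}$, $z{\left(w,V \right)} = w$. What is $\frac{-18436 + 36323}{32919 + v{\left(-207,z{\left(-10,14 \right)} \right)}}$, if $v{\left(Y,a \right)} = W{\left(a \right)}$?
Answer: $\frac{17887}{32920} \approx 0.54335$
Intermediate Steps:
$W{\left(k \right)} = 1$
$v{\left(Y,a \right)} = 1$
$\frac{-18436 + 36323}{32919 + v{\left(-207,z{\left(-10,14 \right)} \right)}} = \frac{-18436 + 36323}{32919 + 1} = \frac{17887}{32920}$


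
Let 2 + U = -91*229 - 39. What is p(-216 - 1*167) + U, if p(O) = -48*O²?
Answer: -7061952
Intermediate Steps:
U = -20880 (U = -2 + (-91*229 - 39) = -2 + (-20839 - 39) = -2 - 20878 = -20880)
p(-216 - 1*167) + U = -48*(-216 - 1*167)² - 20880 = -48*(-216 - 167)² - 20880 = -48*(-383)² - 20880 = -48*146689 - 20880 = -7041072 - 20880 = -7061952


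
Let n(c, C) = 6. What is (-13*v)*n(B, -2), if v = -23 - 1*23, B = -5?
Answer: 3588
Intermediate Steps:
v = -46 (v = -23 - 23 = -46)
(-13*v)*n(B, -2) = -13*(-46)*6 = 598*6 = 3588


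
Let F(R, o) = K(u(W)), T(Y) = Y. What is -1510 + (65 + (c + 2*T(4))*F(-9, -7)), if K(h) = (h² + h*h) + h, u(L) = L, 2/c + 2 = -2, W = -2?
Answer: -1400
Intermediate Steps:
c = -½ (c = 2/(-2 - 2) = 2/(-4) = 2*(-¼) = -½ ≈ -0.50000)
K(h) = h + 2*h² (K(h) = (h² + h²) + h = 2*h² + h = h + 2*h²)
F(R, o) = 6 (F(R, o) = -2*(1 + 2*(-2)) = -2*(1 - 4) = -2*(-3) = 6)
-1510 + (65 + (c + 2*T(4))*F(-9, -7)) = -1510 + (65 + (-½ + 2*4)*6) = -1510 + (65 + (-½ + 8)*6) = -1510 + (65 + (15/2)*6) = -1510 + (65 + 45) = -1510 + 110 = -1400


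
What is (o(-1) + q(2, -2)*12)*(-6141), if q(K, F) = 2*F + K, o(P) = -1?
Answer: 153525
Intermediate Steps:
q(K, F) = K + 2*F
(o(-1) + q(2, -2)*12)*(-6141) = (-1 + (2 + 2*(-2))*12)*(-6141) = (-1 + (2 - 4)*12)*(-6141) = (-1 - 2*12)*(-6141) = (-1 - 24)*(-6141) = -25*(-6141) = 153525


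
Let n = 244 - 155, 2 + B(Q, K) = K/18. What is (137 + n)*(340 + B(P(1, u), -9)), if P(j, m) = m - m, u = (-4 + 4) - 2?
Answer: 76275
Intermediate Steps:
u = -2 (u = 0 - 2 = -2)
P(j, m) = 0
B(Q, K) = -2 + K/18
n = 89
(137 + n)*(340 + B(P(1, u), -9)) = (137 + 89)*(340 + (-2 + (1/18)*(-9))) = 226*(340 + (-2 - 1/2)) = 226*(340 - 5/2) = 226*(675/2) = 76275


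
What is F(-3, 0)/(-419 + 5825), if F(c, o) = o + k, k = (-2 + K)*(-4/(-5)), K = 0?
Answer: -4/13515 ≈ -0.00029597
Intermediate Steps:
k = -8/5 (k = (-2 + 0)*(-4/(-5)) = -(-8)*(-1)/5 = -2*4/5 = -8/5 ≈ -1.6000)
F(c, o) = -8/5 + o (F(c, o) = o - 8/5 = -8/5 + o)
F(-3, 0)/(-419 + 5825) = (-8/5 + 0)/(-419 + 5825) = -8/5/5406 = (1/5406)*(-8/5) = -4/13515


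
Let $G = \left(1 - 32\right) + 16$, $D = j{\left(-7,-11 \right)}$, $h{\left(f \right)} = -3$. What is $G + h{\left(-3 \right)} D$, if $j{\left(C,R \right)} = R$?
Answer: $18$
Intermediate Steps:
$D = -11$
$G = -15$ ($G = -31 + 16 = -15$)
$G + h{\left(-3 \right)} D = -15 - -33 = -15 + 33 = 18$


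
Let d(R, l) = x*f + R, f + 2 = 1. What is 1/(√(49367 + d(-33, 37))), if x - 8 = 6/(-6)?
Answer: √49327/49327 ≈ 0.0045025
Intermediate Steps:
x = 7 (x = 8 + 6/(-6) = 8 + 6*(-⅙) = 8 - 1 = 7)
f = -1 (f = -2 + 1 = -1)
d(R, l) = -7 + R (d(R, l) = 7*(-1) + R = -7 + R)
1/(√(49367 + d(-33, 37))) = 1/(√(49367 + (-7 - 33))) = 1/(√(49367 - 40)) = 1/(√49327) = √49327/49327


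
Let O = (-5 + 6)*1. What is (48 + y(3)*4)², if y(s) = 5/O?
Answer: 4624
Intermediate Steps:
O = 1 (O = 1*1 = 1)
y(s) = 5 (y(s) = 5/1 = 5*1 = 5)
(48 + y(3)*4)² = (48 + 5*4)² = (48 + 20)² = 68² = 4624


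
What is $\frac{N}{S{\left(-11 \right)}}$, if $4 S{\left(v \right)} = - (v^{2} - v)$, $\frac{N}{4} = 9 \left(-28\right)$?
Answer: $\frac{336}{11} \approx 30.545$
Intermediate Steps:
$N = -1008$ ($N = 4 \cdot 9 \left(-28\right) = 4 \left(-252\right) = -1008$)
$S{\left(v \right)} = - \frac{v^{2}}{4} + \frac{v}{4}$ ($S{\left(v \right)} = \frac{\left(-1\right) \left(v^{2} - v\right)}{4} = \frac{v - v^{2}}{4} = - \frac{v^{2}}{4} + \frac{v}{4}$)
$\frac{N}{S{\left(-11 \right)}} = - \frac{1008}{\frac{1}{4} \left(-11\right) \left(1 - -11\right)} = - \frac{1008}{\frac{1}{4} \left(-11\right) \left(1 + 11\right)} = - \frac{1008}{\frac{1}{4} \left(-11\right) 12} = - \frac{1008}{-33} = \left(-1008\right) \left(- \frac{1}{33}\right) = \frac{336}{11}$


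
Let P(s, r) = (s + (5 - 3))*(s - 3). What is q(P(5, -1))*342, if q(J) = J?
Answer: 4788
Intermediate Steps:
P(s, r) = (-3 + s)*(2 + s) (P(s, r) = (s + 2)*(-3 + s) = (2 + s)*(-3 + s) = (-3 + s)*(2 + s))
q(P(5, -1))*342 = (-6 + 5**2 - 1*5)*342 = (-6 + 25 - 5)*342 = 14*342 = 4788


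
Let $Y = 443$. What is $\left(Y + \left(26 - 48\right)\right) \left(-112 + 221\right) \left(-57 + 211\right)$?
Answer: $7066906$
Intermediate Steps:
$\left(Y + \left(26 - 48\right)\right) \left(-112 + 221\right) \left(-57 + 211\right) = \left(443 + \left(26 - 48\right)\right) \left(-112 + 221\right) \left(-57 + 211\right) = \left(443 + \left(26 - 48\right)\right) 109 \cdot 154 = \left(443 - 22\right) 16786 = 421 \cdot 16786 = 7066906$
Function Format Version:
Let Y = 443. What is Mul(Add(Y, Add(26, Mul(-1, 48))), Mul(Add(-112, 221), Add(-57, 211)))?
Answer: 7066906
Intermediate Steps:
Mul(Add(Y, Add(26, Mul(-1, 48))), Mul(Add(-112, 221), Add(-57, 211))) = Mul(Add(443, Add(26, Mul(-1, 48))), Mul(Add(-112, 221), Add(-57, 211))) = Mul(Add(443, Add(26, -48)), Mul(109, 154)) = Mul(Add(443, -22), 16786) = Mul(421, 16786) = 7066906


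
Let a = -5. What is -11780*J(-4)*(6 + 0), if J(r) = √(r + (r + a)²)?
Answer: -70680*√77 ≈ -6.2021e+5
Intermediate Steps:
J(r) = √(r + (-5 + r)²) (J(r) = √(r + (r - 5)²) = √(r + (-5 + r)²))
-11780*J(-4)*(6 + 0) = -11780*√(-4 + (-5 - 4)²)*(6 + 0) = -11780*√(-4 + (-9)²)*6 = -11780*√(-4 + 81)*6 = -11780*√77*6 = -70680*√77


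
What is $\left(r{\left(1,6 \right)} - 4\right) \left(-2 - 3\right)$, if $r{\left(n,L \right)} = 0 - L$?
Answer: $50$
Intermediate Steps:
$r{\left(n,L \right)} = - L$
$\left(r{\left(1,6 \right)} - 4\right) \left(-2 - 3\right) = \left(\left(-1\right) 6 - 4\right) \left(-2 - 3\right) = \left(-6 - 4\right) \left(-2 - 3\right) = \left(-10\right) \left(-5\right) = 50$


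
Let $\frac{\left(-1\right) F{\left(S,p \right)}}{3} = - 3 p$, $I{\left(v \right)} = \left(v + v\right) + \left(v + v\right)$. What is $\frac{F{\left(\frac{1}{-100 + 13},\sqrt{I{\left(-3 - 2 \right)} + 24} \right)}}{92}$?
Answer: $\frac{9}{46} \approx 0.19565$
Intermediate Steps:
$I{\left(v \right)} = 4 v$ ($I{\left(v \right)} = 2 v + 2 v = 4 v$)
$F{\left(S,p \right)} = 9 p$ ($F{\left(S,p \right)} = - 3 \left(- 3 p\right) = 9 p$)
$\frac{F{\left(\frac{1}{-100 + 13},\sqrt{I{\left(-3 - 2 \right)} + 24} \right)}}{92} = \frac{9 \sqrt{4 \left(-3 - 2\right) + 24}}{92} = 9 \sqrt{4 \left(-5\right) + 24} \cdot \frac{1}{92} = 9 \sqrt{-20 + 24} \cdot \frac{1}{92} = 9 \sqrt{4} \cdot \frac{1}{92} = 9 \cdot 2 \cdot \frac{1}{92} = 18 \cdot \frac{1}{92} = \frac{9}{46}$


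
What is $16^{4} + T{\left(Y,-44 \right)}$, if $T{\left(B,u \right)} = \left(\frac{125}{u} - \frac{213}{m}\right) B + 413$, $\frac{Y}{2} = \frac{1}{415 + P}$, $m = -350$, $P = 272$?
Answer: $\frac{174431790361}{2644950} \approx 65949.0$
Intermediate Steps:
$Y = \frac{2}{687}$ ($Y = \frac{2}{415 + 272} = \frac{2}{687} \approx 0.0029112$)
$T{\left(B,u \right)} = 413 + B \left(\frac{213}{350} + \frac{125}{u}\right)$ ($T{\left(B,u \right)} = \left(\frac{125}{u} - \frac{213}{-350}\right) B + 413 = \left(\frac{125}{u} - - \frac{213}{350}\right) B + 413 = \left(\frac{125}{u} + \frac{213}{350}\right) B + 413 = \left(\frac{213}{350} + \frac{125}{u}\right) B + 413 = B \left(\frac{213}{350} + \frac{125}{u}\right) + 413 = 413 + B \left(\frac{213}{350} + \frac{125}{u}\right)$)
$16^{4} + T{\left(Y,-44 \right)} = 16^{4} + \left(413 + \frac{213}{350} \cdot \frac{2}{687} + 125 \cdot \frac{2}{687} \frac{1}{-44}\right) = 65536 + \left(413 + \frac{71}{40075} + 125 \cdot \frac{2}{687} \left(- \frac{1}{44}\right)\right) = 65536 + \left(413 + \frac{71}{40075} - \frac{125}{15114}\right) = 65536 + \frac{1092347161}{2644950} = \frac{174431790361}{2644950}$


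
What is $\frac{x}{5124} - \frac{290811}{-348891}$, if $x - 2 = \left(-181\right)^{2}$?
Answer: $\frac{1435647933}{198635276} \approx 7.2276$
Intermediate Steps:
$x = 32763$ ($x = 2 + \left(-181\right)^{2} = 2 + 32761 = 32763$)
$\frac{x}{5124} - \frac{290811}{-348891} = \frac{32763}{5124} - \frac{290811}{-348891} = 32763 \cdot \frac{1}{5124} - - \frac{96937}{116297} = \frac{10921}{1708} + \frac{96937}{116297} = \frac{1435647933}{198635276}$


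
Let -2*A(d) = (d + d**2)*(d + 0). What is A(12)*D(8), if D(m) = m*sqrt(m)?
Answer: -14976*sqrt(2) ≈ -21179.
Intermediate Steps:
A(d) = -d*(d + d**2)/2 (A(d) = -(d + d**2)*(d + 0)/2 = -(d + d**2)*d/2 = -d*(d + d**2)/2)
D(m) = m**(3/2)
A(12)*D(8) = ((1/2)*12**2*(-1 - 1*12))*8**(3/2) = ((1/2)*144*(-1 - 12))*(16*sqrt(2)) = ((1/2)*144*(-13))*(16*sqrt(2)) = -14976*sqrt(2)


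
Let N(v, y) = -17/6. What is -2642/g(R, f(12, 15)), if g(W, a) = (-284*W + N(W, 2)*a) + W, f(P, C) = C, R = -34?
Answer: -5284/19159 ≈ -0.27580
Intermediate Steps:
N(v, y) = -17/6 (N(v, y) = -17*⅙ = -17/6)
g(W, a) = -283*W - 17*a/6 (g(W, a) = (-284*W - 17*a/6) + W = -283*W - 17*a/6)
-2642/g(R, f(12, 15)) = -2642/(-283*(-34) - 17/6*15) = -2642/(9622 - 85/2) = -2642/19159/2 = -2642*2/19159 = -5284/19159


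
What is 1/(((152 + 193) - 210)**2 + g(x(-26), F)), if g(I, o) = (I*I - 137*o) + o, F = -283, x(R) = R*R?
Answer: 1/513689 ≈ 1.9467e-6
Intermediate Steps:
x(R) = R**2
g(I, o) = I**2 - 136*o (g(I, o) = (I**2 - 137*o) + o = I**2 - 136*o)
1/(((152 + 193) - 210)**2 + g(x(-26), F)) = 1/(((152 + 193) - 210)**2 + (((-26)**2)**2 - 136*(-283))) = 1/((345 - 210)**2 + (676**2 + 38488)) = 1/(135**2 + (456976 + 38488)) = 1/(18225 + 495464) = 1/513689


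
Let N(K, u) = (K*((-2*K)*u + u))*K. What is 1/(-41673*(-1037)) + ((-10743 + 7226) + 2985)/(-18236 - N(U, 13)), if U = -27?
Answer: 22990866803/23313185857371 ≈ 0.00098617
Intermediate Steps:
N(K, u) = K**2*(u - 2*K*u) (N(K, u) = (K*(-2*K*u + u))*K = (K*(u - 2*K*u))*K = K**2*(u - 2*K*u))
1/(-41673*(-1037)) + ((-10743 + 7226) + 2985)/(-18236 - N(U, 13)) = 1/(-41673*(-1037)) + ((-10743 + 7226) + 2985)/(-18236 - 13*(-27)**2*(1 - 2*(-27))) = -1/41673*(-1/1037) + (-3517 + 2985)/(-18236 - 13*729*(1 + 54)) = 1/43214901 - 532/(-18236 - 13*729*55) = 1/43214901 - 532/(-18236 - 1*521235) = 1/43214901 - 532/(-18236 - 521235) = 1/43214901 - 532/(-539471) = 1/43214901 - 532*(-1/539471) = 1/43214901 + 532/539471 = 22990866803/23313185857371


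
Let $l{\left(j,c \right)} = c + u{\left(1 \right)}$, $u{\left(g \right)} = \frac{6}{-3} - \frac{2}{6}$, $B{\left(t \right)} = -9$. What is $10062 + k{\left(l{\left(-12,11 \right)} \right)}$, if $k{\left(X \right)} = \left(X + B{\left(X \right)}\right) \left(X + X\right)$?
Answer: $\frac{90506}{9} \approx 10056.0$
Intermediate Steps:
$u{\left(g \right)} = - \frac{7}{3}$ ($u{\left(g \right)} = 6 \left(- \frac{1}{3}\right) - \frac{1}{3} = -2 - \frac{1}{3} = - \frac{7}{3}$)
$l{\left(j,c \right)} = - \frac{7}{3} + c$ ($l{\left(j,c \right)} = c - \frac{7}{3} = - \frac{7}{3} + c$)
$k{\left(X \right)} = 2 X \left(-9 + X\right)$ ($k{\left(X \right)} = \left(X - 9\right) \left(X + X\right) = \left(-9 + X\right) 2 X = 2 X \left(-9 + X\right)$)
$10062 + k{\left(l{\left(-12,11 \right)} \right)} = 10062 + 2 \left(- \frac{7}{3} + 11\right) \left(-9 + \left(- \frac{7}{3} + 11\right)\right) = 10062 + 2 \cdot \frac{26}{3} \left(-9 + \frac{26}{3}\right) = 10062 + 2 \cdot \frac{26}{3} \left(- \frac{1}{3}\right) = 10062 - \frac{52}{9} = \frac{90506}{9}$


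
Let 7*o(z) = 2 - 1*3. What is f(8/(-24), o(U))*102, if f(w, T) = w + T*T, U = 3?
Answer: -1564/49 ≈ -31.918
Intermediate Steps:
o(z) = -⅐ (o(z) = (2 - 1*3)/7 = (2 - 3)/7 = (⅐)*(-1) = -⅐)
f(w, T) = w + T²
f(8/(-24), o(U))*102 = (8/(-24) + (-⅐)²)*102 = (8*(-1/24) + 1/49)*102 = (-⅓ + 1/49)*102 = -46/147*102 = -1564/49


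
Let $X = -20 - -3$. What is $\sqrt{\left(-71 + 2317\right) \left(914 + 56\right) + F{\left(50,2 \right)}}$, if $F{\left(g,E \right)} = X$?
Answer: $3 \sqrt{242067} \approx 1476.0$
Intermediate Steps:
$X = -17$ ($X = -20 + 3 = -17$)
$F{\left(g,E \right)} = -17$
$\sqrt{\left(-71 + 2317\right) \left(914 + 56\right) + F{\left(50,2 \right)}} = \sqrt{\left(-71 + 2317\right) \left(914 + 56\right) - 17} = \sqrt{2246 \cdot 970 - 17} = \sqrt{2178620 - 17} = \sqrt{2178603} = 3 \sqrt{242067}$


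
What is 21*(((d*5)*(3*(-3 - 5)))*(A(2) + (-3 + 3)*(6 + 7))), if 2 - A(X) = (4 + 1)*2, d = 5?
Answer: 100800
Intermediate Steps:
A(X) = -8 (A(X) = 2 - (4 + 1)*2 = 2 - 5*2 = 2 - 1*10 = 2 - 10 = -8)
21*(((d*5)*(3*(-3 - 5)))*(A(2) + (-3 + 3)*(6 + 7))) = 21*(((5*5)*(3*(-3 - 5)))*(-8 + (-3 + 3)*(6 + 7))) = 21*((25*(3*(-8)))*(-8 + 0*13)) = 21*((25*(-24))*(-8 + 0)) = 21*(-600*(-8)) = 21*4800 = 100800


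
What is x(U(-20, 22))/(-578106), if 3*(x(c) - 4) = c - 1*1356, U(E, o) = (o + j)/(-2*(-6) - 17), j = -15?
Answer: 6727/8671590 ≈ 0.00077575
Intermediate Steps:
U(E, o) = 3 - o/5 (U(E, o) = (o - 15)/(-2*(-6) - 17) = (-15 + o)/(12 - 17) = (-15 + o)/(-5) = (-15 + o)*(-⅕) = 3 - o/5)
x(c) = -448 + c/3 (x(c) = 4 + (c - 1*1356)/3 = 4 + (c - 1356)/3 = 4 + (-1356 + c)/3 = 4 + (-452 + c/3) = -448 + c/3)
x(U(-20, 22))/(-578106) = (-448 + (3 - ⅕*22)/3)/(-578106) = (-448 + (3 - 22/5)/3)*(-1/578106) = (-448 + (⅓)*(-7/5))*(-1/578106) = (-448 - 7/15)*(-1/578106) = -6727/15*(-1/578106) = 6727/8671590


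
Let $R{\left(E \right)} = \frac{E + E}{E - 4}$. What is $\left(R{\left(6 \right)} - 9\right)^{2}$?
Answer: $9$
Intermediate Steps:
$R{\left(E \right)} = \frac{2 E}{-4 + E}$
$\left(R{\left(6 \right)} - 9\right)^{2} = \left(2 \cdot 6 \frac{1}{-4 + 6} - 9\right)^{2} = \left(2 \cdot 6 \cdot \frac{1}{2} - 9\right)^{2} = \left(6 - 9\right)^{2} = \left(-3\right)^{2} = 9$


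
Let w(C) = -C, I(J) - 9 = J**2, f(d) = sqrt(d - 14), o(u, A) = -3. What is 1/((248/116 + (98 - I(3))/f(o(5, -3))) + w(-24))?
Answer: 186847/7574994 + 16820*I*sqrt(17)/3787497 ≈ 0.024666 + 0.01831*I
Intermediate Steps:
f(d) = sqrt(-14 + d)
I(J) = 9 + J**2
1/((248/116 + (98 - I(3))/f(o(5, -3))) + w(-24)) = 1/((248/116 + (98 - (9 + 3**2))/(sqrt(-14 - 3))) - 1*(-24)) = 1/((248*(1/116) + (98 - (9 + 9))/(sqrt(-17))) + 24) = 1/((62/29 + (98 - 1*18)/((I*sqrt(17)))) + 24) = 1/((62/29 + (98 - 18)*(-I*sqrt(17)/17)) + 24) = 1/((62/29 + 80*(-I*sqrt(17)/17)) + 24) = 1/((62/29 - 80*I*sqrt(17)/17) + 24) = 1/(758/29 - 80*I*sqrt(17)/17)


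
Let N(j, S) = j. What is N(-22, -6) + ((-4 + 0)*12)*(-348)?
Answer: 16682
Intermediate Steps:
N(-22, -6) + ((-4 + 0)*12)*(-348) = -22 + ((-4 + 0)*12)*(-348) = -22 - 4*12*(-348) = -22 - 48*(-348) = -22 + 16704 = 16682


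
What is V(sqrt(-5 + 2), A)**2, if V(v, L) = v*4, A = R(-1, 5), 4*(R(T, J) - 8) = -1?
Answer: -48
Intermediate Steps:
R(T, J) = 31/4 (R(T, J) = 8 + (1/4)*(-1) = 8 - 1/4 = 31/4)
A = 31/4 ≈ 7.7500
V(v, L) = 4*v
V(sqrt(-5 + 2), A)**2 = (4*sqrt(-5 + 2))**2 = (4*sqrt(-3))**2 = (4*(I*sqrt(3)))**2 = (4*I*sqrt(3))**2 = -48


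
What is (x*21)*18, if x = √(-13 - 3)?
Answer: 1512*I ≈ 1512.0*I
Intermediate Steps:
x = 4*I (x = √(-16) = 4*I ≈ 4.0*I)
(x*21)*18 = ((4*I)*21)*18 = (84*I)*18 = 1512*I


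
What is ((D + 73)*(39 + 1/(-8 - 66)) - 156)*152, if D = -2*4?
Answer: 13374556/37 ≈ 3.6147e+5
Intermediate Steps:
D = -8
((D + 73)*(39 + 1/(-8 - 66)) - 156)*152 = ((-8 + 73)*(39 + 1/(-8 - 66)) - 156)*152 = (65*(39 + 1/(-74)) - 156)*152 = (65*(39 - 1/74) - 156)*152 = (65*(2885/74) - 156)*152 = (187525/74 - 156)*152 = (175981/74)*152 = 13374556/37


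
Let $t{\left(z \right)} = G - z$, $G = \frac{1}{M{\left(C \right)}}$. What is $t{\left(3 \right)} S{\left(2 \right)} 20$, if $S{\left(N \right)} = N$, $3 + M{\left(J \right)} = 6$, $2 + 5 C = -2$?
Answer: $- \frac{320}{3} \approx -106.67$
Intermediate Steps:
$C = - \frac{4}{5}$ ($C = - \frac{2}{5} + \frac{1}{5} \left(-2\right) = - \frac{2}{5} - \frac{2}{5} = - \frac{4}{5} \approx -0.8$)
$M{\left(J \right)} = 3$ ($M{\left(J \right)} = -3 + 6 = 3$)
$G = \frac{1}{3} \approx 0.33333$
$t{\left(z \right)} = \frac{1}{3} - z$
$t{\left(3 \right)} S{\left(2 \right)} 20 = \left(\frac{1}{3} - 3\right) 2 \cdot 20 = \left(- \frac{8}{3}\right) 2 \cdot 20 = \left(- \frac{16}{3}\right) 20 = - \frac{320}{3}$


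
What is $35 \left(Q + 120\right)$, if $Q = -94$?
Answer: $910$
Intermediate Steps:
$35 \left(Q + 120\right) = 35 \left(-94 + 120\right) = 35 \cdot 26 = 910$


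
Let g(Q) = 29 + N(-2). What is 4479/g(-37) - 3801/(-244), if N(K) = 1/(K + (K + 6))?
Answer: 2410011/14396 ≈ 167.41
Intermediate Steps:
N(K) = 1/(6 + 2*K) (N(K) = 1/(K + (6 + K)) = 1/(6 + 2*K))
g(Q) = 59/2 (g(Q) = 29 + 1/(2*(3 - 2)) = 29 + (½)/1 = 29 + (½)*1 = 29 + ½ = 59/2)
4479/g(-37) - 3801/(-244) = 4479/(59/2) - 3801/(-244) = 4479*(2/59) - 3801*(-1/244) = 8958/59 + 3801/244 = 2410011/14396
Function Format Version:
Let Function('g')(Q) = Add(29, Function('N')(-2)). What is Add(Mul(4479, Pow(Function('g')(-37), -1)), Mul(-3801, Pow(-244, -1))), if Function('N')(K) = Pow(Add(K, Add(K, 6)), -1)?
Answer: Rational(2410011, 14396) ≈ 167.41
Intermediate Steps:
Function('N')(K) = Pow(Add(6, Mul(2, K)), -1) (Function('N')(K) = Pow(Add(K, Add(6, K)), -1) = Pow(Add(6, Mul(2, K)), -1))
Function('g')(Q) = Rational(59, 2) (Function('g')(Q) = Add(29, Mul(Rational(1, 2), Pow(Add(3, -2), -1))) = Add(29, Mul(Rational(1, 2), Pow(1, -1))) = Add(29, Mul(Rational(1, 2), 1)) = Add(29, Rational(1, 2)) = Rational(59, 2))
Add(Mul(4479, Pow(Function('g')(-37), -1)), Mul(-3801, Pow(-244, -1))) = Add(Mul(4479, Pow(Rational(59, 2), -1)), Mul(-3801, Pow(-244, -1))) = Add(Mul(4479, Rational(2, 59)), Mul(-3801, Rational(-1, 244))) = Add(Rational(8958, 59), Rational(3801, 244)) = Rational(2410011, 14396)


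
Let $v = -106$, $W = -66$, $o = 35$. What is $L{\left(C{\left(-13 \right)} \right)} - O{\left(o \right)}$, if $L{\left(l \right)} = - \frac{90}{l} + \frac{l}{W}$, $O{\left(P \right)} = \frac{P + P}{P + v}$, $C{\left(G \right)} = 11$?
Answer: $- \frac{34501}{4686} \approx -7.3626$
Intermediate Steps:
$O{\left(P \right)} = \frac{2 P}{-106 + P}$ ($O{\left(P \right)} = \frac{P + P}{P - 106} = \frac{2 P}{-106 + P}$)
$L{\left(l \right)} = - \frac{90}{l} - \frac{l}{66}$ ($L{\left(l \right)} = - \frac{90}{l} + \frac{l}{-66} = - \frac{90}{l} + l \left(- \frac{1}{66}\right) = - \frac{90}{l} - \frac{l}{66}$)
$L{\left(C{\left(-13 \right)} \right)} - O{\left(o \right)} = \left(- \frac{90}{11} - \frac{1}{6}\right) - 2 \cdot 35 \frac{1}{-106 + 35} = \left(\left(-90\right) \frac{1}{11} - \frac{1}{6}\right) - 2 \cdot 35 \frac{1}{-71} = \left(- \frac{90}{11} - \frac{1}{6}\right) - 2 \cdot 35 \left(- \frac{1}{71}\right) = - \frac{551}{66} - - \frac{70}{71} = - \frac{551}{66} + \frac{70}{71} = - \frac{34501}{4686}$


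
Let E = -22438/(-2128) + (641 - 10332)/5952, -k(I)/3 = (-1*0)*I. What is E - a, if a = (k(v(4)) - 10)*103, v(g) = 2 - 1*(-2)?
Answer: 822422513/791616 ≈ 1038.9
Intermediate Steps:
v(g) = 4 (v(g) = 2 + 2 = 4)
k(I) = 0 (k(I) = -3*(-1*0)*I = -0*I = -3*0 = 0)
E = 7058033/791616 (E = -22438*(-1/2128) - 9691*1/5952 = 11219/1064 - 9691/5952 = 7058033/791616 ≈ 8.9160)
a = -1030 (a = (0 - 10)*103 = -10*103 = -1030)
E - a = 7058033/791616 - 1*(-1030) = 7058033/791616 + 1030 = 822422513/791616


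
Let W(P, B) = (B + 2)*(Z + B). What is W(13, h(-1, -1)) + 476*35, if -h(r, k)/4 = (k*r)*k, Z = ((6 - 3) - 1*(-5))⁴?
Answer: 41260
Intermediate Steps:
Z = 4096 (Z = (3 + 5)⁴ = 8⁴ = 4096)
h(r, k) = -4*r*k² (h(r, k) = -4*k*r*k = -4*r*k²)
W(P, B) = (2 + B)*(4096 + B) (W(P, B) = (B + 2)*(4096 + B) = (2 + B)*(4096 + B))
W(13, h(-1, -1)) + 476*35 = (8192 + (-4*(-1)*(-1)²)² + 4098*(-4*(-1)*(-1)²)) + 476*35 = (8192 + (-4*(-1)*1)² + 4098*(-4*(-1)*1)) + 16660 = (8192 + 4² + 4098*4) + 16660 = (8192 + 16 + 16392) + 16660 = 24600 + 16660 = 41260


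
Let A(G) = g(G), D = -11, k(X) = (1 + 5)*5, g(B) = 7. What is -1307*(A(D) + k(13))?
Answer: -48359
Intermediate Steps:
k(X) = 30 (k(X) = 6*5 = 30)
A(G) = 7
-1307*(A(D) + k(13)) = -1307*(7 + 30) = -1307*37 = -48359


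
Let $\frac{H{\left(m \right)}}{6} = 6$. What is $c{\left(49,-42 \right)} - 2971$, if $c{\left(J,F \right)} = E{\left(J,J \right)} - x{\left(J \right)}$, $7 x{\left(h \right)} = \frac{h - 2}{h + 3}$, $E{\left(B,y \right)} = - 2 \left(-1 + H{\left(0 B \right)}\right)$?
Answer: $- \frac{1106971}{364} \approx -3041.1$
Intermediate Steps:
$H{\left(m \right)} = 36$ ($H{\left(m \right)} = 6 \cdot 6 = 36$)
$E{\left(B,y \right)} = -70$ ($E{\left(B,y \right)} = - 2 \left(-1 + 36\right) = \left(-2\right) 35 = -70$)
$x{\left(h \right)} = \frac{-2 + h}{7 \left(3 + h\right)}$ ($x{\left(h \right)} = \frac{\left(h - 2\right) \frac{1}{h + 3}}{7} = \frac{\left(-2 + h\right) \frac{1}{3 + h}}{7} = \frac{\frac{1}{3 + h} \left(-2 + h\right)}{7} = \frac{-2 + h}{7 \left(3 + h\right)}$)
$c{\left(J,F \right)} = -70 - \frac{-2 + J}{7 \left(3 + J\right)}$
$c{\left(49,-42 \right)} - 2971 = \frac{-1468 - 24059}{7 \left(3 + 49\right)} - 2971 = \frac{-1468 - 24059}{7 \cdot 52} - 2971 = \frac{1}{7} \cdot \frac{1}{52} \left(-25527\right) - 2971 = - \frac{25527}{364} - 2971 = - \frac{1106971}{364}$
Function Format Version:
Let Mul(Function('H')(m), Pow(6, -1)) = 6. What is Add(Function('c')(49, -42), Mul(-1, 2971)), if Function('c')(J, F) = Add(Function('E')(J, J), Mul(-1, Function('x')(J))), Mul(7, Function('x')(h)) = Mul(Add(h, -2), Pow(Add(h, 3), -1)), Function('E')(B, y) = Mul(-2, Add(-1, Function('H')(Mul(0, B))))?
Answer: Rational(-1106971, 364) ≈ -3041.1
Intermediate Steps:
Function('H')(m) = 36 (Function('H')(m) = Mul(6, 6) = 36)
Function('E')(B, y) = -70 (Function('E')(B, y) = Mul(-2, Add(-1, 36)) = Mul(-2, 35) = -70)
Function('x')(h) = Mul(Rational(1, 7), Pow(Add(3, h), -1), Add(-2, h)) (Function('x')(h) = Mul(Rational(1, 7), Mul(Add(h, -2), Pow(Add(h, 3), -1))) = Mul(Rational(1, 7), Mul(Add(-2, h), Pow(Add(3, h), -1))) = Mul(Rational(1, 7), Mul(Pow(Add(3, h), -1), Add(-2, h))) = Mul(Rational(1, 7), Pow(Add(3, h), -1), Add(-2, h)))
Function('c')(J, F) = Add(-70, Mul(Rational(-1, 7), Pow(Add(3, J), -1), Add(-2, J))) (Function('c')(J, F) = Add(-70, Mul(-1, Mul(Rational(1, 7), Pow(Add(3, J), -1), Add(-2, J)))) = Add(-70, Mul(Rational(-1, 7), Pow(Add(3, J), -1), Add(-2, J))))
Add(Function('c')(49, -42), Mul(-1, 2971)) = Add(Mul(Rational(1, 7), Pow(Add(3, 49), -1), Add(-1468, Mul(-491, 49))), Mul(-1, 2971)) = Add(Mul(Rational(1, 7), Pow(52, -1), Add(-1468, -24059)), -2971) = Add(Mul(Rational(1, 7), Rational(1, 52), -25527), -2971) = Add(Rational(-25527, 364), -2971) = Rational(-1106971, 364)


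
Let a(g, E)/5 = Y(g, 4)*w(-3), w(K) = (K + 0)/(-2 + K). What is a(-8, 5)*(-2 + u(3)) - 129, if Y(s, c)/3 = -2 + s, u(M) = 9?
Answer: -759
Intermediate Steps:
Y(s, c) = -6 + 3*s (Y(s, c) = 3*(-2 + s) = -6 + 3*s)
w(K) = K/(-2 + K)
a(g, E) = -18 + 9*g (a(g, E) = 5*((-6 + 3*g)*(-3/(-2 - 3))) = 5*((-6 + 3*g)*(-3/(-5))) = 5*((-6 + 3*g)*(-3*(-⅕))) = 5*((-6 + 3*g)*(⅗)) = 5*(-18/5 + 9*g/5) = -18 + 9*g)
a(-8, 5)*(-2 + u(3)) - 129 = (-18 + 9*(-8))*(-2 + 9) - 129 = (-18 - 72)*7 - 129 = -90*7 - 129 = -630 - 129 = -759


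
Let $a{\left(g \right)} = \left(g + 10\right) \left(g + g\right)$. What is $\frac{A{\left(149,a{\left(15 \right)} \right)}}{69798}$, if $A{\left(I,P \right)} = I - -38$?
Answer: $\frac{187}{69798} \approx 0.0026792$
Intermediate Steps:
$a{\left(g \right)} = 2 g \left(10 + g\right)$ ($a{\left(g \right)} = \left(10 + g\right) 2 g = 2 g \left(10 + g\right)$)
$A{\left(I,P \right)} = 38 + I$ ($A{\left(I,P \right)} = I + 38 = 38 + I$)
$\frac{A{\left(149,a{\left(15 \right)} \right)}}{69798} = \frac{38 + 149}{69798} = 187 \cdot \frac{1}{69798} = \frac{187}{69798}$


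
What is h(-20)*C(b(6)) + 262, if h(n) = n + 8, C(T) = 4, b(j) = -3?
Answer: 214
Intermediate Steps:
h(n) = 8 + n
h(-20)*C(b(6)) + 262 = (8 - 20)*4 + 262 = -12*4 + 262 = -48 + 262 = 214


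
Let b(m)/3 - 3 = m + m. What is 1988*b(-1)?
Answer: 5964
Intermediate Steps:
b(m) = 9 + 6*m (b(m) = 9 + 3*(m + m) = 9 + 3*(2*m) = 9 + 6*m)
1988*b(-1) = 1988*(9 + 6*(-1)) = 1988*(9 - 6) = 1988*3 = 5964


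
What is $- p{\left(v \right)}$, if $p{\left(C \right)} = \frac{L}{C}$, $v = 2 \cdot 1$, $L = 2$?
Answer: $-1$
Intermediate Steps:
$v = 2$
$p{\left(C \right)} = \frac{2}{C}$
$- p{\left(v \right)} = - \frac{2}{2} = \left(-1\right) 1 = -1$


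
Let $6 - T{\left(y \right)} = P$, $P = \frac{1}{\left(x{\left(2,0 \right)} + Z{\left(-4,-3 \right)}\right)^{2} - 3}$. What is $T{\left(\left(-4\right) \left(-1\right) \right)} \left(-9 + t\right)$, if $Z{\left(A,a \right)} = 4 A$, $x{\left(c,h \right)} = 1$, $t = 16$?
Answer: $\frac{9317}{222} \approx 41.968$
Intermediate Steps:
$P = \frac{1}{222}$ ($P = \frac{1}{\left(1 + 4 \left(-4\right)\right)^{2} - 3} = \frac{1}{\left(1 - 16\right)^{2} - 3} = \frac{1}{\left(-15\right)^{2} - 3} = \frac{1}{225 - 3} = \frac{1}{222} \approx 0.0045045$)
$T{\left(y \right)} = \frac{1331}{222}$ ($T{\left(y \right)} = 6 - \frac{1}{222} = \frac{1331}{222}$)
$T{\left(\left(-4\right) \left(-1\right) \right)} \left(-9 + t\right) = \frac{1331 \left(-9 + 16\right)}{222} = \frac{1331}{222} \cdot 7 = \frac{9317}{222}$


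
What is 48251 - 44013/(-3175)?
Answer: 153240938/3175 ≈ 48265.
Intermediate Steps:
48251 - 44013/(-3175) = 48251 - 44013*(-1/3175) = 48251 + 44013/3175 = 153240938/3175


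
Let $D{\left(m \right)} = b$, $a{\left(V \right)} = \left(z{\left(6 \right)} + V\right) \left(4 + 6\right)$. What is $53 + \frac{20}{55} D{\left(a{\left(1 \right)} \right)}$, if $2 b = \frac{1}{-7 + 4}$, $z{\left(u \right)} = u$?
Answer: $\frac{1747}{33} \approx 52.939$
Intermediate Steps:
$a{\left(V \right)} = 60 + 10 V$ ($a{\left(V \right)} = \left(6 + V\right) \left(4 + 6\right) = \left(6 + V\right) 10 = 60 + 10 V$)
$b = - \frac{1}{6}$ ($b = \frac{1}{2 \left(-7 + 4\right)} = \frac{1}{2 \left(-3\right)} = \frac{1}{2} \left(- \frac{1}{3}\right) = - \frac{1}{6} \approx -0.16667$)
$D{\left(m \right)} = - \frac{1}{6}$
$53 + \frac{20}{55} D{\left(a{\left(1 \right)} \right)} = 53 + \frac{20}{55} \left(- \frac{1}{6}\right) = 53 + 20 \cdot \frac{1}{55} \left(- \frac{1}{6}\right) = 53 + \frac{4}{11} \left(- \frac{1}{6}\right) = 53 - \frac{2}{33} = \frac{1747}{33}$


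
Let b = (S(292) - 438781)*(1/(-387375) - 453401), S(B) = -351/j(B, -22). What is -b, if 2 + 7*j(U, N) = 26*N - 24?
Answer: -1772497559136664556/8909625 ≈ -1.9894e+11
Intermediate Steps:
j(U, N) = -26/7 + 26*N/7 (j(U, N) = -2/7 + (26*N - 24)/7 = -2/7 + (-24 + 26*N)/7 = -2/7 + (-24/7 + 26*N/7) = -26/7 + 26*N/7)
S(B) = 189/46 (S(B) = -351/(-26/7 + (26/7)*(-22)) = -351/(-26/7 - 572/7) = -351/(-598/7) = -351*(-7/598) = 189/46)
b = 1772497559136664556/8909625 (b = (189/46 - 438781)*(1/(-387375) - 453401) = -20183737*(-1/387375 - 453401)/46 = -20183737/46*(-175636212376/387375) = 1772497559136664556/8909625 ≈ 1.9894e+11)
-b = -1*1772497559136664556/8909625 = -1772497559136664556/8909625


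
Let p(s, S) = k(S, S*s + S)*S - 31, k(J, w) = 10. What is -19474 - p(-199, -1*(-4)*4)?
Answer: -19603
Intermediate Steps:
p(s, S) = -31 + 10*S (p(s, S) = 10*S - 31 = -31 + 10*S)
-19474 - p(-199, -1*(-4)*4) = -19474 - (-31 + 10*(-1*(-4)*4)) = -19474 - (-31 + 10*(4*4)) = -19474 - (-31 + 10*16) = -19474 - (-31 + 160) = -19474 - 1*129 = -19474 - 129 = -19603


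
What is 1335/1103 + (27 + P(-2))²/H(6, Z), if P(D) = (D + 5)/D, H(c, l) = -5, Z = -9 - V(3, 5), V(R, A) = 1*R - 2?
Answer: -2842203/22060 ≈ -128.84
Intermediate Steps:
V(R, A) = -2 + R (V(R, A) = R - 2 = -2 + R)
Z = -10 (Z = -9 - (-2 + 3) = -9 - 1*1 = -9 - 1 = -10)
P(D) = (5 + D)/D
1335/1103 + (27 + P(-2))²/H(6, Z) = 1335/1103 + (27 + (5 - 2)/(-2))²/(-5) = 1335*(1/1103) + (27 - ½*3)²*(-⅕) = 1335/1103 + (27 - 3/2)²*(-⅕) = 1335/1103 + (51/2)²*(-⅕) = 1335/1103 + (2601/4)*(-⅕) = 1335/1103 - 2601/20 = -2842203/22060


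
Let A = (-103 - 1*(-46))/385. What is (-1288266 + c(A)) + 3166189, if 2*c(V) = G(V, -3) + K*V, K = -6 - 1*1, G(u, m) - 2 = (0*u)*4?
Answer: 206571697/110 ≈ 1.8779e+6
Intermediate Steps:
G(u, m) = 2 (G(u, m) = 2 + (0*u)*4 = 2 + 0*4 = 2 + 0 = 2)
A = -57/385 (A = (-103 + 46)*(1/385) = -57*1/385 = -57/385 ≈ -0.14805)
K = -7 (K = -6 - 1 = -7)
c(V) = 1 - 7*V/2 (c(V) = (2 - 7*V)/2 = 1 - 7*V/2)
(-1288266 + c(A)) + 3166189 = (-1288266 + (1 - 7/2*(-57/385))) + 3166189 = (-1288266 + (1 + 57/110)) + 3166189 = (-1288266 + 167/110) + 3166189 = -141709093/110 + 3166189 = 206571697/110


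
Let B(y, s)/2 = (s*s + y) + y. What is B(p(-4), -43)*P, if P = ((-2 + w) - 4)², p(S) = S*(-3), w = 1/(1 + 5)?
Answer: 2294425/18 ≈ 1.2747e+5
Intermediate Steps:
w = ⅙ (w = 1/6 = ⅙ ≈ 0.16667)
p(S) = -3*S
B(y, s) = 2*s² + 4*y (B(y, s) = 2*((s*s + y) + y) = 2*((s² + y) + y) = 2*((y + s²) + y) = 2*(s² + 2*y) = 2*s² + 4*y)
P = 1225/36 (P = ((-2 + ⅙) - 4)² = (-11/6 - 4)² = (-35/6)² = 1225/36 ≈ 34.028)
B(p(-4), -43)*P = (2*(-43)² + 4*(-3*(-4)))*(1225/36) = (2*1849 + 4*12)*(1225/36) = (3698 + 48)*(1225/36) = 3746*(1225/36) = 2294425/18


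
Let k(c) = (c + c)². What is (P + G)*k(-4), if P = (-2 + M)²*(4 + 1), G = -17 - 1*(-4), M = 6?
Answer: 4288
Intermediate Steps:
G = -13 (G = -17 + 4 = -13)
k(c) = 4*c² (k(c) = (2*c)² = 4*c²)
P = 80 (P = (-2 + 6)²*(4 + 1) = 4²*5 = 16*5 = 80)
(P + G)*k(-4) = (80 - 13)*(4*(-4)²) = 67*(4*16) = 67*64 = 4288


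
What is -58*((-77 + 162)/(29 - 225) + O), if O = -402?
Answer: 2287433/98 ≈ 23341.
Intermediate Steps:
-58*((-77 + 162)/(29 - 225) + O) = -58*((-77 + 162)/(29 - 225) - 402) = -58*(85/(-196) - 402) = -58*(85*(-1/196) - 402) = -58*(-85/196 - 402) = -58*(-78877/196) = 2287433/98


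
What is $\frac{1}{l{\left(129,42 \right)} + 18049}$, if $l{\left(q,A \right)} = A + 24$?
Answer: $\frac{1}{18115} \approx 5.5203 \cdot 10^{-5}$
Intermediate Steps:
$l{\left(q,A \right)} = 24 + A$
$\frac{1}{l{\left(129,42 \right)} + 18049} = \frac{1}{\left(24 + 42\right) + 18049} = \frac{1}{66 + 18049} = \frac{1}{18115}$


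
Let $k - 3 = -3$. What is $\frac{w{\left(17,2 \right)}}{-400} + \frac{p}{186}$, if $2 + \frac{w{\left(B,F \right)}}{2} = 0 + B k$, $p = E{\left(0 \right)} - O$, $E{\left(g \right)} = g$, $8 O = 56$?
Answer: $- \frac{257}{9300} \approx -0.027634$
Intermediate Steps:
$k = 0$ ($k = 3 - 3 = 0$)
$O = 7$ ($O = \frac{1}{8} \cdot 56 = 7$)
$p = -7$ ($p = 0 - 7 = -7$)
$w{\left(B,F \right)} = -4$ ($w{\left(B,F \right)} = -4 + 2 \left(0 + B 0\right) = -4 + 2 \left(0 + 0\right) = -4 + 2 \cdot 0 = -4 + 0 = -4$)
$\frac{w{\left(17,2 \right)}}{-400} + \frac{p}{186} = - \frac{4}{-400} - \frac{7}{186} = \left(-4\right) \left(- \frac{1}{400}\right) - \frac{7}{186} = \frac{1}{100} - \frac{7}{186} = - \frac{257}{9300}$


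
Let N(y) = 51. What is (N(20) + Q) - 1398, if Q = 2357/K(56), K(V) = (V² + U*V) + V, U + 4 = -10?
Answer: -3241219/2408 ≈ -1346.0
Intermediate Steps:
U = -14 (U = -4 - 10 = -14)
K(V) = V² - 13*V (K(V) = (V² - 14*V) + V = V² - 13*V)
Q = 2357/2408 (Q = 2357/((56*(-13 + 56))) = 2357/((56*43)) = 2357/2408 ≈ 0.97882)
(N(20) + Q) - 1398 = (51 + 2357/2408) - 1398 = 125165/2408 - 1398 = -3241219/2408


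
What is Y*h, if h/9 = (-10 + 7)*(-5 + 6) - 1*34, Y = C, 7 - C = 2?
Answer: -1665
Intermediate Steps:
C = 5 (C = 7 - 1*2 = 7 - 2 = 5)
Y = 5
h = -333 (h = 9*((-10 + 7)*(-5 + 6) - 1*34) = 9*(-3*1 - 34) = 9*(-3 - 34) = 9*(-37) = -333)
Y*h = 5*(-333) = -1665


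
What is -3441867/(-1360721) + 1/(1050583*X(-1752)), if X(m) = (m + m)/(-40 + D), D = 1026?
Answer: 12850250386183/5080268182152 ≈ 2.5294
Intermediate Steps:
X(m) = m/493 (X(m) = (m + m)/(-40 + 1026) = (2*m)/986 = (2*m)*(1/986) = m/493)
-3441867/(-1360721) + 1/(1050583*X(-1752)) = -3441867/(-1360721) + 1/(1050583*(((1/493)*(-1752)))) = -3441867*(-1/1360721) + 1/(1050583*(-1752/493)) = 3441867/1360721 + (1/1050583)*(-493/1752) = 3441867/1360721 - 1/3733512 = 12850250386183/5080268182152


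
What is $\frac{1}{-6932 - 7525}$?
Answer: $- \frac{1}{14457} \approx -6.9171 \cdot 10^{-5}$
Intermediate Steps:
$\frac{1}{-6932 - 7525} = \frac{1}{-14457} = - \frac{1}{14457}$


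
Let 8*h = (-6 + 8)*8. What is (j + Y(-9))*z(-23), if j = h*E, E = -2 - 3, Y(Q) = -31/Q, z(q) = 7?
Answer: -413/9 ≈ -45.889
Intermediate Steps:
E = -5
h = 2 (h = ((-6 + 8)*8)/8 = (2*8)/8 = (⅛)*16 = 2)
j = -10 (j = 2*(-5) = -10)
(j + Y(-9))*z(-23) = (-10 - 31/(-9))*7 = (-10 - 31*(-⅑))*7 = (-10 + 31/9)*7 = -59/9*7 = -413/9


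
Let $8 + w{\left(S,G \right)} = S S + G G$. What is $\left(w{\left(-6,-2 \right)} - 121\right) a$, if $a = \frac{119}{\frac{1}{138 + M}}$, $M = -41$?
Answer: $-1027327$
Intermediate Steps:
$w{\left(S,G \right)} = -8 + G^{2} + S^{2}$ ($w{\left(S,G \right)} = -8 + \left(S S + G G\right) = -8 + \left(S^{2} + G^{2}\right) = -8 + \left(G^{2} + S^{2}\right) = -8 + G^{2} + S^{2}$)
$a = 11543$ ($a = \frac{119}{\frac{1}{138 - 41}} = \frac{119}{\frac{1}{97}} = 119 \frac{1}{\frac{1}{97}} = 119 \cdot 97 = 11543$)
$\left(w{\left(-6,-2 \right)} - 121\right) a = \left(\left(-8 + \left(-2\right)^{2} + \left(-6\right)^{2}\right) - 121\right) 11543 = \left(\left(-8 + 4 + 36\right) - 121\right) 11543 = \left(32 - 121\right) 11543 = \left(-89\right) 11543 = -1027327$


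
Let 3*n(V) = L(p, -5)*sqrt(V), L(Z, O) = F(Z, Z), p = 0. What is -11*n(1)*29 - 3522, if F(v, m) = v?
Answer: -3522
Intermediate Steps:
L(Z, O) = Z
n(V) = 0 (n(V) = (0*sqrt(V))/3 = (1/3)*0 = 0)
-11*n(1)*29 - 3522 = -11*0*29 - 3522 = 0*29 - 3522 = 0 - 3522 = -3522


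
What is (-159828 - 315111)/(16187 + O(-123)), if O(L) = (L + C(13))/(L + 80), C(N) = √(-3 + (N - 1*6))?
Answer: -6807459/232054 ≈ -29.336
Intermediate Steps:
C(N) = √(-9 + N) (C(N) = √(-3 + (N - 6)) = √(-3 + (-6 + N)) = √(-9 + N))
O(L) = (2 + L)/(80 + L) (O(L) = (L + √(-9 + 13))/(L + 80) = (L + √4)/(80 + L) = (L + 2)/(80 + L) = (2 + L)/(80 + L))
(-159828 - 315111)/(16187 + O(-123)) = (-159828 - 315111)/(16187 + (2 - 123)/(80 - 123)) = -474939/(16187 - 121/(-43)) = -474939/(16187 - 1/43*(-121)) = -474939/(16187 + 121/43) = -474939/696162/43 = -474939*43/696162 = -6807459/232054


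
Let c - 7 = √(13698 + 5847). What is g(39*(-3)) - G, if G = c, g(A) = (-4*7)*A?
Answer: 3269 - √19545 ≈ 3129.2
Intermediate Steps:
g(A) = -28*A
c = 7 + √19545 (c = 7 + √(13698 + 5847) = 7 + √19545 ≈ 146.80)
G = 7 + √19545 ≈ 146.80
g(39*(-3)) - G = -1092*(-3) - (7 + √19545) = -28*(-117) + (-7 - √19545) = 3276 + (-7 - √19545) = 3269 - √19545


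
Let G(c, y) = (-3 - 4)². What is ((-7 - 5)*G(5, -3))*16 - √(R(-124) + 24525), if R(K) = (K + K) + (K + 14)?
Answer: -9408 - 13*√143 ≈ -9563.5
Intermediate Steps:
G(c, y) = 49 (G(c, y) = (-7)² = 49)
R(K) = 14 + 3*K (R(K) = 2*K + (14 + K) = 14 + 3*K)
((-7 - 5)*G(5, -3))*16 - √(R(-124) + 24525) = ((-7 - 5)*49)*16 - √((14 + 3*(-124)) + 24525) = -12*49*16 - √((14 - 372) + 24525) = -588*16 - √(-358 + 24525) = -9408 - √24167 = -9408 - 13*√143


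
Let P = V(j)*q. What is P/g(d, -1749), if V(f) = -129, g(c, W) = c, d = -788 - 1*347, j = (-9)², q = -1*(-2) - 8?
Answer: -774/1135 ≈ -0.68194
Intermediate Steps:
q = -6 (q = 2 - 8 = -6)
j = 81
d = -1135 (d = -788 - 347 = -1135)
P = 774 (P = -129*(-6) = 774)
P/g(d, -1749) = 774/(-1135) = 774*(-1/1135) = -774/1135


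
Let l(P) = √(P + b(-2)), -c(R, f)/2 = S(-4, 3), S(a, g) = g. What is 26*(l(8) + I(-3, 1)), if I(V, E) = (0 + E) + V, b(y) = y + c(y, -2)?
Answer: -52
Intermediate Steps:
c(R, f) = -6 (c(R, f) = -2*3 = -6)
b(y) = -6 + y (b(y) = y - 6 = -6 + y)
I(V, E) = E + V
l(P) = √(-8 + P) (l(P) = √(P + (-6 - 2)) = √(P - 8) = √(-8 + P))
26*(l(8) + I(-3, 1)) = 26*(√(-8 + 8) + (1 - 3)) = 26*(√0 - 2) = 26*(0 - 2) = 26*(-2) = -52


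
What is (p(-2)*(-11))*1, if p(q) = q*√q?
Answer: 22*I*√2 ≈ 31.113*I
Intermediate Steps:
p(q) = q^(3/2)
(p(-2)*(-11))*1 = ((-2)^(3/2)*(-11))*1 = (-2*I*√2*(-11))*1 = (22*I*√2)*1 = 22*I*√2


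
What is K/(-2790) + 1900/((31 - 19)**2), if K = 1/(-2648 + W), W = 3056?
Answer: 15019499/1138320 ≈ 13.194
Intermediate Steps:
K = 1/408 (K = 1/(-2648 + 3056) = 1/408 ≈ 0.0024510)
K/(-2790) + 1900/((31 - 19)**2) = (1/408)/(-2790) + 1900/((31 - 19)**2) = (1/408)*(-1/2790) + 1900/(12**2) = -1/1138320 + 1900/144 = -1/1138320 + 1900*(1/144) = -1/1138320 + 475/36 = 15019499/1138320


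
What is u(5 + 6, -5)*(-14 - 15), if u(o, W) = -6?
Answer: 174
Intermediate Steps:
u(5 + 6, -5)*(-14 - 15) = -6*(-14 - 15) = -6*(-29) = 174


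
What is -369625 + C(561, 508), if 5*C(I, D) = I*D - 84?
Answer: -1563221/5 ≈ -3.1264e+5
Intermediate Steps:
C(I, D) = -84/5 + D*I/5 (C(I, D) = (I*D - 84)/5 = (D*I - 84)/5 = (-84 + D*I)/5 = -84/5 + D*I/5)
-369625 + C(561, 508) = -369625 + (-84/5 + (⅕)*508*561) = -369625 + (-84/5 + 284988/5) = -369625 + 284904/5 = -1563221/5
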